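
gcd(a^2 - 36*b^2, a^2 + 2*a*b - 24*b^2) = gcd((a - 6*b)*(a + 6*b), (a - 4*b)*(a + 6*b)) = a + 6*b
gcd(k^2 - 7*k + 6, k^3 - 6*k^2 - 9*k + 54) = k - 6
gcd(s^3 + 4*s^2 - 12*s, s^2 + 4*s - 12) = s^2 + 4*s - 12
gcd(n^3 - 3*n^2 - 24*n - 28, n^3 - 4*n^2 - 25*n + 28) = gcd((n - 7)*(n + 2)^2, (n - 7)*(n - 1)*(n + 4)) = n - 7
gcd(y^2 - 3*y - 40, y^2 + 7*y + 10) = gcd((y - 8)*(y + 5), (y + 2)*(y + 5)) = y + 5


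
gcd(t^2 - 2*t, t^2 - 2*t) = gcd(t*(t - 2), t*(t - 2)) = t^2 - 2*t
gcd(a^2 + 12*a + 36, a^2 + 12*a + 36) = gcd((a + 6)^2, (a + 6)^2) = a^2 + 12*a + 36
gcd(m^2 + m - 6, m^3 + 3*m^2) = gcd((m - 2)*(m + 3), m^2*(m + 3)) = m + 3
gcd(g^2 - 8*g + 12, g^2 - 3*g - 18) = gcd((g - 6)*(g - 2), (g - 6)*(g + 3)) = g - 6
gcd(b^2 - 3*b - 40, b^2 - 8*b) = b - 8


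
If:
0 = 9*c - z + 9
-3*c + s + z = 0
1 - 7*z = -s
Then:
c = -71/69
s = -65/23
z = -6/23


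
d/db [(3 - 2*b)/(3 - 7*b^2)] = 2*(-7*b^2 + 21*b - 3)/(49*b^4 - 42*b^2 + 9)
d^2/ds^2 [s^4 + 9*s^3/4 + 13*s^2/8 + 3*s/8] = 12*s^2 + 27*s/2 + 13/4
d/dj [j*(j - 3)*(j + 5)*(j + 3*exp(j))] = 3*j^3*exp(j) + 4*j^3 + 15*j^2*exp(j) + 6*j^2 - 33*j*exp(j) - 30*j - 45*exp(j)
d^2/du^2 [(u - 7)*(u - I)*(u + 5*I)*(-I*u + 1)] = -12*I*u^2 + u*(30 + 42*I) - 70 - 2*I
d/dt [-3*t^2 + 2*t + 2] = 2 - 6*t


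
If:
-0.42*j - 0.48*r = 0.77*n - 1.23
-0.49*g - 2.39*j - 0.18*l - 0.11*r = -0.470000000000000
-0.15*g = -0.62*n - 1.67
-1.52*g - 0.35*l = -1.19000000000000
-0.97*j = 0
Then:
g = 2.69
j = 0.00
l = -8.28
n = -2.04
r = 5.84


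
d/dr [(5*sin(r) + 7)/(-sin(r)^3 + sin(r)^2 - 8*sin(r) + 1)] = (10*sin(r)^3 + 16*sin(r)^2 - 14*sin(r) + 61)*cos(r)/(sin(r)^3 - sin(r)^2 + 8*sin(r) - 1)^2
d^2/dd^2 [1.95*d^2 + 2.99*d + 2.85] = 3.90000000000000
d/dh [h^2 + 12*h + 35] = 2*h + 12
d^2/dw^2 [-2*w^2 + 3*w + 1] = -4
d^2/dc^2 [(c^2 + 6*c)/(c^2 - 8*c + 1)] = 2*(14*c^3 - 3*c^2 - 18*c + 49)/(c^6 - 24*c^5 + 195*c^4 - 560*c^3 + 195*c^2 - 24*c + 1)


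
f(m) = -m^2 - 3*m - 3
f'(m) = -2*m - 3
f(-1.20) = -0.84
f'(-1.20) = -0.60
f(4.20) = -33.24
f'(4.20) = -11.40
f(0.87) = -6.37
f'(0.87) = -4.74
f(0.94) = -6.70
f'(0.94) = -4.88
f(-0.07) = -2.79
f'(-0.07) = -2.86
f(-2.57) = -1.89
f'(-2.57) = 2.14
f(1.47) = -9.57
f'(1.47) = -5.94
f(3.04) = -21.36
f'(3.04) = -9.08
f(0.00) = -3.00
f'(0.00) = -3.00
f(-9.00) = -57.00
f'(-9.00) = 15.00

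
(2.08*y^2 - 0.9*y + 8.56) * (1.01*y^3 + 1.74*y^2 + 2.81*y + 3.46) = 2.1008*y^5 + 2.7102*y^4 + 12.9244*y^3 + 19.5622*y^2 + 20.9396*y + 29.6176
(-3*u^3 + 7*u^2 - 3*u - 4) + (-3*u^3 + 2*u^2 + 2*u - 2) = -6*u^3 + 9*u^2 - u - 6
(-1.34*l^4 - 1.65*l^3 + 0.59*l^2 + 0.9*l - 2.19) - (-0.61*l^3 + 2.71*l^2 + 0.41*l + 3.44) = -1.34*l^4 - 1.04*l^3 - 2.12*l^2 + 0.49*l - 5.63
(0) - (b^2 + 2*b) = -b^2 - 2*b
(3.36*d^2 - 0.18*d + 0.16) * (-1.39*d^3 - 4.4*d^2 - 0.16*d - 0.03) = -4.6704*d^5 - 14.5338*d^4 + 0.032*d^3 - 0.776*d^2 - 0.0202*d - 0.0048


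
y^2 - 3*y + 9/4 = (y - 3/2)^2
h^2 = h^2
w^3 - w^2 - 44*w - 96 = (w - 8)*(w + 3)*(w + 4)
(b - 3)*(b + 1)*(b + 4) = b^3 + 2*b^2 - 11*b - 12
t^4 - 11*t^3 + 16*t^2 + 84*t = t*(t - 7)*(t - 6)*(t + 2)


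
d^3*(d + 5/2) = d^4 + 5*d^3/2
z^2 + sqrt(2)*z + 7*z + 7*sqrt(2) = (z + 7)*(z + sqrt(2))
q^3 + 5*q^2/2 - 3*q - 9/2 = (q - 3/2)*(q + 1)*(q + 3)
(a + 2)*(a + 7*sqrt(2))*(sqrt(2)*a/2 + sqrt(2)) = sqrt(2)*a^3/2 + 2*sqrt(2)*a^2 + 7*a^2 + 2*sqrt(2)*a + 28*a + 28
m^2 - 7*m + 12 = (m - 4)*(m - 3)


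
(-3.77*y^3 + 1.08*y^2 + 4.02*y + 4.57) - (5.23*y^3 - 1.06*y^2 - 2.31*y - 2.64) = -9.0*y^3 + 2.14*y^2 + 6.33*y + 7.21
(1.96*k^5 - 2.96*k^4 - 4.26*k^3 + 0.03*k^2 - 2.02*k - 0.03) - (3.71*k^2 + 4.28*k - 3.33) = 1.96*k^5 - 2.96*k^4 - 4.26*k^3 - 3.68*k^2 - 6.3*k + 3.3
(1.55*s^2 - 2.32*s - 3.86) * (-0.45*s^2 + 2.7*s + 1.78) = -0.6975*s^4 + 5.229*s^3 - 1.768*s^2 - 14.5516*s - 6.8708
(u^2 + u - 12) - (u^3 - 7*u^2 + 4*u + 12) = -u^3 + 8*u^2 - 3*u - 24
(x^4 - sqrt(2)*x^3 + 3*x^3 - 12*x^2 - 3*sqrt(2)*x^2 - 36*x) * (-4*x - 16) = -4*x^5 - 28*x^4 + 4*sqrt(2)*x^4 + 28*sqrt(2)*x^3 + 48*sqrt(2)*x^2 + 336*x^2 + 576*x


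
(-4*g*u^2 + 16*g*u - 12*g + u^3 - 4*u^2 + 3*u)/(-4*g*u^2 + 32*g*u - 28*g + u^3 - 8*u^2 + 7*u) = (u - 3)/(u - 7)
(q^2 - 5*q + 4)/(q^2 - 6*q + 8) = (q - 1)/(q - 2)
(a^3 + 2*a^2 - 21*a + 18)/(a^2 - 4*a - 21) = (-a^3 - 2*a^2 + 21*a - 18)/(-a^2 + 4*a + 21)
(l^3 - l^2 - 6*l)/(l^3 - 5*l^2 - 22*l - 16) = l*(l - 3)/(l^2 - 7*l - 8)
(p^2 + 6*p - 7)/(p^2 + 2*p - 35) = (p - 1)/(p - 5)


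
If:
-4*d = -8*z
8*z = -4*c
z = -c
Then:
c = 0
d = 0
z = 0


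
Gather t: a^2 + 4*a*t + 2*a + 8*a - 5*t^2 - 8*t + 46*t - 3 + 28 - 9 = a^2 + 10*a - 5*t^2 + t*(4*a + 38) + 16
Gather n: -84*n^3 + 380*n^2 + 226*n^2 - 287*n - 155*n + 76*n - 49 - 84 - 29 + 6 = -84*n^3 + 606*n^2 - 366*n - 156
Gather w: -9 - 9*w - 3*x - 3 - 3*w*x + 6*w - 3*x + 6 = w*(-3*x - 3) - 6*x - 6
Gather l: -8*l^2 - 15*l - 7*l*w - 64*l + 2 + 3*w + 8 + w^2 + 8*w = -8*l^2 + l*(-7*w - 79) + w^2 + 11*w + 10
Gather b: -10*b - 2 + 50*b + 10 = 40*b + 8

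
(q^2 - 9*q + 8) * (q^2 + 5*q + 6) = q^4 - 4*q^3 - 31*q^2 - 14*q + 48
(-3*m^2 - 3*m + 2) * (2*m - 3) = -6*m^3 + 3*m^2 + 13*m - 6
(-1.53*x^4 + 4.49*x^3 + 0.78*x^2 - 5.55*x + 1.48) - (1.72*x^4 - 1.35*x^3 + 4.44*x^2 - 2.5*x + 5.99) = -3.25*x^4 + 5.84*x^3 - 3.66*x^2 - 3.05*x - 4.51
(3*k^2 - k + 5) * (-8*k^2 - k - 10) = -24*k^4 + 5*k^3 - 69*k^2 + 5*k - 50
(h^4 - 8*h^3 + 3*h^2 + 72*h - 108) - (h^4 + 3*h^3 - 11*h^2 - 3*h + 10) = -11*h^3 + 14*h^2 + 75*h - 118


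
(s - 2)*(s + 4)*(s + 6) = s^3 + 8*s^2 + 4*s - 48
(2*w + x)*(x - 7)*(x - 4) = 2*w*x^2 - 22*w*x + 56*w + x^3 - 11*x^2 + 28*x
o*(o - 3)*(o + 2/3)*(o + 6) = o^4 + 11*o^3/3 - 16*o^2 - 12*o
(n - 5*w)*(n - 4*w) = n^2 - 9*n*w + 20*w^2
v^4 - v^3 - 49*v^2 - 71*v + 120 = (v - 8)*(v - 1)*(v + 3)*(v + 5)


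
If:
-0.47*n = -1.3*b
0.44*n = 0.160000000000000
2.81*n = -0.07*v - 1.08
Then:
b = 0.13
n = 0.36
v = -30.03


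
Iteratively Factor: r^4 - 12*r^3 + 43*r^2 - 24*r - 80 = (r - 5)*(r^3 - 7*r^2 + 8*r + 16) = (r - 5)*(r + 1)*(r^2 - 8*r + 16) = (r - 5)*(r - 4)*(r + 1)*(r - 4)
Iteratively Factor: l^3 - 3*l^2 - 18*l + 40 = (l + 4)*(l^2 - 7*l + 10) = (l - 2)*(l + 4)*(l - 5)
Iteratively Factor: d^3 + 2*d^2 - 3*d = (d + 3)*(d^2 - d) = (d - 1)*(d + 3)*(d)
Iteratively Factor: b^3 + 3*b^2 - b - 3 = (b + 1)*(b^2 + 2*b - 3) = (b - 1)*(b + 1)*(b + 3)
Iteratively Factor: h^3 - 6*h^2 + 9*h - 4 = (h - 1)*(h^2 - 5*h + 4) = (h - 1)^2*(h - 4)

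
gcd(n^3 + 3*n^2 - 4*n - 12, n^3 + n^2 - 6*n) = n^2 + n - 6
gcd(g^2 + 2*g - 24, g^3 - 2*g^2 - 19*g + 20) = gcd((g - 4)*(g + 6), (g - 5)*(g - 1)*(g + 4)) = 1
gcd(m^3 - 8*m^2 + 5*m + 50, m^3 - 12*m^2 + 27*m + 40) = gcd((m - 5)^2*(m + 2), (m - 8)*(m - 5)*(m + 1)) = m - 5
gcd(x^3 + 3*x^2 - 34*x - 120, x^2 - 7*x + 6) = x - 6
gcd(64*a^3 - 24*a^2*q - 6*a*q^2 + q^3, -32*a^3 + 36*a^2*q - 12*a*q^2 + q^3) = 16*a^2 - 10*a*q + q^2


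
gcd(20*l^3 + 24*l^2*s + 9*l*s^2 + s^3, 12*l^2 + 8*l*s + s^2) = 2*l + s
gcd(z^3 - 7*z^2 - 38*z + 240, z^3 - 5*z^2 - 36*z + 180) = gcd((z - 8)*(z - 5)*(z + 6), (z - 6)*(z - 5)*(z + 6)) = z^2 + z - 30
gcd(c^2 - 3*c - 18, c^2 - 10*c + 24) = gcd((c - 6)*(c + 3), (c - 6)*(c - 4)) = c - 6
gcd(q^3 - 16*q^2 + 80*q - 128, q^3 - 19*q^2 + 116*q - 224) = q^2 - 12*q + 32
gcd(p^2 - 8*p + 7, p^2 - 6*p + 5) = p - 1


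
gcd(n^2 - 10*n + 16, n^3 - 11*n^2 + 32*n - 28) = n - 2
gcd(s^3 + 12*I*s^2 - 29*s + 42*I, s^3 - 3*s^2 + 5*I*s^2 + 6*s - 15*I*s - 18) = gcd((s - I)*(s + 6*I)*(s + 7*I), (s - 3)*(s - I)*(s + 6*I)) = s^2 + 5*I*s + 6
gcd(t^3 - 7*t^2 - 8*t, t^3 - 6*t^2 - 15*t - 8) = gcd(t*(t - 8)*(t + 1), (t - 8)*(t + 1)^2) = t^2 - 7*t - 8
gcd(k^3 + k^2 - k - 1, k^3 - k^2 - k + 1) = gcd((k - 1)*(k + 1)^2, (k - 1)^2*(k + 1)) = k^2 - 1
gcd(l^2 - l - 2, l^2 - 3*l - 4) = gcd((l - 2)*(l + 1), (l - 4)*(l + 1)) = l + 1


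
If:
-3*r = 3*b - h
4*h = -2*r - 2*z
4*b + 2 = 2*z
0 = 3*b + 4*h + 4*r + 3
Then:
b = 5/23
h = -12/23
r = -9/23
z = 33/23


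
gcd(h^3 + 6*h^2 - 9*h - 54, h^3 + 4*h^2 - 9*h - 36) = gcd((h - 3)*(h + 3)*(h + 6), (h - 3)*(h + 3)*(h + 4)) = h^2 - 9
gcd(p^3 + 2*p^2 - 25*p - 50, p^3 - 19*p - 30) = p^2 - 3*p - 10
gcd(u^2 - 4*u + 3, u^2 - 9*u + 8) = u - 1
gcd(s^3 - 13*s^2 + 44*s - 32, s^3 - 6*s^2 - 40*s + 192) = s^2 - 12*s + 32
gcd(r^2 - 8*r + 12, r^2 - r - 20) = 1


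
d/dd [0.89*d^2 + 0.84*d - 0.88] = 1.78*d + 0.84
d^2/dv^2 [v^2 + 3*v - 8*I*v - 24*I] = 2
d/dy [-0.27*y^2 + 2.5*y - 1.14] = 2.5 - 0.54*y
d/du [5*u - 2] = 5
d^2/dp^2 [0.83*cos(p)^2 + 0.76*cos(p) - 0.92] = -0.76*cos(p) - 1.66*cos(2*p)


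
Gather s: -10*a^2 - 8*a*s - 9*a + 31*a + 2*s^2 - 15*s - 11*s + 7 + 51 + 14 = -10*a^2 + 22*a + 2*s^2 + s*(-8*a - 26) + 72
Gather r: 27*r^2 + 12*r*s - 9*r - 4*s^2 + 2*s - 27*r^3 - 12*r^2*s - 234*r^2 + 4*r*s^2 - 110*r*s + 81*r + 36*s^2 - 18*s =-27*r^3 + r^2*(-12*s - 207) + r*(4*s^2 - 98*s + 72) + 32*s^2 - 16*s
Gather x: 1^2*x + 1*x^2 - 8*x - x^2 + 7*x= 0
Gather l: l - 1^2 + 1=l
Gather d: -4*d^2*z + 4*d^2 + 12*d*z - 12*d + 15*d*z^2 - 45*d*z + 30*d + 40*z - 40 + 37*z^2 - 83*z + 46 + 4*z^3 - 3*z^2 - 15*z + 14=d^2*(4 - 4*z) + d*(15*z^2 - 33*z + 18) + 4*z^3 + 34*z^2 - 58*z + 20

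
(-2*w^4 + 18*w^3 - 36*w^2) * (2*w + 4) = -4*w^5 + 28*w^4 - 144*w^2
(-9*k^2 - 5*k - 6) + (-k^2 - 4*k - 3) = -10*k^2 - 9*k - 9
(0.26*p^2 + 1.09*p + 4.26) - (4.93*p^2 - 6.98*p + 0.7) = -4.67*p^2 + 8.07*p + 3.56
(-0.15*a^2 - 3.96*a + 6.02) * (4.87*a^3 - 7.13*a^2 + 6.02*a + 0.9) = -0.7305*a^5 - 18.2157*a^4 + 56.6492*a^3 - 66.8968*a^2 + 32.6764*a + 5.418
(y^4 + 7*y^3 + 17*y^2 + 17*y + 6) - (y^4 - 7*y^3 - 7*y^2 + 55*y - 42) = 14*y^3 + 24*y^2 - 38*y + 48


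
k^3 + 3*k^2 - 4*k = k*(k - 1)*(k + 4)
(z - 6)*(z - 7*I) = z^2 - 6*z - 7*I*z + 42*I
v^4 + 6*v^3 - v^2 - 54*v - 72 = (v - 3)*(v + 2)*(v + 3)*(v + 4)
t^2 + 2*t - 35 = (t - 5)*(t + 7)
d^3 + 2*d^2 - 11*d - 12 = (d - 3)*(d + 1)*(d + 4)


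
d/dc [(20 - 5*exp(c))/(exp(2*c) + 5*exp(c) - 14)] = 5*((exp(c) - 4)*(2*exp(c) + 5) - exp(2*c) - 5*exp(c) + 14)*exp(c)/(exp(2*c) + 5*exp(c) - 14)^2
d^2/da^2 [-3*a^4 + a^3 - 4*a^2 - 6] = -36*a^2 + 6*a - 8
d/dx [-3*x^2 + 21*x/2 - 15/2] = 21/2 - 6*x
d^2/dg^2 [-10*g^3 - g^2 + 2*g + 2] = -60*g - 2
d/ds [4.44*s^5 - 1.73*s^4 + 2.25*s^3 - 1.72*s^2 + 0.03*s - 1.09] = 22.2*s^4 - 6.92*s^3 + 6.75*s^2 - 3.44*s + 0.03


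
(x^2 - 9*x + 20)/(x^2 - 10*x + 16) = (x^2 - 9*x + 20)/(x^2 - 10*x + 16)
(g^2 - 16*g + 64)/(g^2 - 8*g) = (g - 8)/g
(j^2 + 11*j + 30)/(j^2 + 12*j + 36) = (j + 5)/(j + 6)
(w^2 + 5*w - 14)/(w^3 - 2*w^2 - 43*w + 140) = (w - 2)/(w^2 - 9*w + 20)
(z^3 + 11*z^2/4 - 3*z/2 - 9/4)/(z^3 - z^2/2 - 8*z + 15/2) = (4*z + 3)/(2*(2*z - 5))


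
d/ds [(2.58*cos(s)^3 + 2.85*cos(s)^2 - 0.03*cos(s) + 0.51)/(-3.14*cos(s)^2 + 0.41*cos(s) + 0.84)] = (8.1012*cos(s)^4 - 2.1156*cos(s)^3 - 7.5759*cos(s)^2 - 7.9908*cos(s) + 0.2343)*sin(s)/(9.8596*cos(s)^4 - 2.5748*cos(s)^3 - 5.1071*cos(s)^2 + 0.6888*cos(s) + 0.7056)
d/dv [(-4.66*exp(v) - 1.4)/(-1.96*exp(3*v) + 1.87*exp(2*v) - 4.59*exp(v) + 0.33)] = (-18.2672*exp(3*v) + 0.482200000000001*exp(2*v) + 5.236*exp(v) - 7.9638)*exp(v)/(3.8416*exp(6*v) - 7.3304*exp(5*v) + 21.4897*exp(4*v) - 18.4602*exp(3*v) + 22.3023*exp(2*v) - 3.0294*exp(v) + 0.1089)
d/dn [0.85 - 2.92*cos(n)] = 2.92*sin(n)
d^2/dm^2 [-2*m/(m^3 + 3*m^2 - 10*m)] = 4*(-3*m^2 - 9*m - 19)/(m^6 + 9*m^5 - 3*m^4 - 153*m^3 + 30*m^2 + 900*m - 1000)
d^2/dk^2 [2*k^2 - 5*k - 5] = 4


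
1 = 1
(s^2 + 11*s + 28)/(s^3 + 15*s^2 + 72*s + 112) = 1/(s + 4)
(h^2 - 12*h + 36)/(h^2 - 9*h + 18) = (h - 6)/(h - 3)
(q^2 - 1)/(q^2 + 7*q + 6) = (q - 1)/(q + 6)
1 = 1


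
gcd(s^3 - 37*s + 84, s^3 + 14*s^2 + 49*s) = s + 7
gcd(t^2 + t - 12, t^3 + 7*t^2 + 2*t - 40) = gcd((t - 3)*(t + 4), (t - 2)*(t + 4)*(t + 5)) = t + 4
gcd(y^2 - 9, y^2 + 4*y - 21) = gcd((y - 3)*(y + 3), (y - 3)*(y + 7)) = y - 3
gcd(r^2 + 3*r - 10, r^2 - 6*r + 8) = r - 2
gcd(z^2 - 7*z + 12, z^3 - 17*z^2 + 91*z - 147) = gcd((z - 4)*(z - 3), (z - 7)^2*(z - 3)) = z - 3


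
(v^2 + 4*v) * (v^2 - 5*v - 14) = v^4 - v^3 - 34*v^2 - 56*v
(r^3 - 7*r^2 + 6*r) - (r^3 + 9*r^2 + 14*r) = -16*r^2 - 8*r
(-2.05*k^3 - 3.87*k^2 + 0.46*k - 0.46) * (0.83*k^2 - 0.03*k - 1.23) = -1.7015*k^5 - 3.1506*k^4 + 3.0194*k^3 + 4.3645*k^2 - 0.552*k + 0.5658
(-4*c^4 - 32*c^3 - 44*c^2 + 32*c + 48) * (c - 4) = -4*c^5 - 16*c^4 + 84*c^3 + 208*c^2 - 80*c - 192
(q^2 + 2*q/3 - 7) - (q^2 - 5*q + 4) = 17*q/3 - 11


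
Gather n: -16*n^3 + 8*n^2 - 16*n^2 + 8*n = -16*n^3 - 8*n^2 + 8*n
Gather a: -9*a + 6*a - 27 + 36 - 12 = -3*a - 3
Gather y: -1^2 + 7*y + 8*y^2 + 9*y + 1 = 8*y^2 + 16*y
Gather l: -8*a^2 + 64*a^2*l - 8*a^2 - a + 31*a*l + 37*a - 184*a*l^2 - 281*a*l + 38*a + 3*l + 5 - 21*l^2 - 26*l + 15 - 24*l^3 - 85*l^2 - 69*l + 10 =-16*a^2 + 74*a - 24*l^3 + l^2*(-184*a - 106) + l*(64*a^2 - 250*a - 92) + 30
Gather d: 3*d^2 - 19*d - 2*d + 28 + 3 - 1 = 3*d^2 - 21*d + 30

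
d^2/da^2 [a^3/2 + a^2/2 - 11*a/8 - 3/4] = 3*a + 1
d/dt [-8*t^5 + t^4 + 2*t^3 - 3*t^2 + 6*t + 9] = -40*t^4 + 4*t^3 + 6*t^2 - 6*t + 6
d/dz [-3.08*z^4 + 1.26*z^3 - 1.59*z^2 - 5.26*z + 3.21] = -12.32*z^3 + 3.78*z^2 - 3.18*z - 5.26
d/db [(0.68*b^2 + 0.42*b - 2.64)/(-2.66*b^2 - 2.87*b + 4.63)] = (-0.8344*b^2 - 7.748*b - 5.6322)/(7.0756*b^4 + 15.2684*b^3 - 16.3947*b^2 - 26.5762*b + 21.4369)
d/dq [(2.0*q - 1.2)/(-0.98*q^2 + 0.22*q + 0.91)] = (1.96*q^2 - 2.352*q + 2.084)/(0.9604*q^4 - 0.4312*q^3 - 1.7352*q^2 + 0.4004*q + 0.8281)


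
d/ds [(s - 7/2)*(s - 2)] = 2*s - 11/2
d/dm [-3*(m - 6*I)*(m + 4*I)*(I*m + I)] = -9*I*m^2 - 6*m*(2 + I) - 6 - 72*I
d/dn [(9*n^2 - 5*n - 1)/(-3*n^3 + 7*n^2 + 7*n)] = (27*n^4 - 30*n^3 + 89*n^2 + 14*n + 7)/(n^2*(9*n^4 - 42*n^3 + 7*n^2 + 98*n + 49))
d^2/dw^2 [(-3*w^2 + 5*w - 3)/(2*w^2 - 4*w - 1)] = 2*(-4*w^3 - 54*w^2 + 102*w - 77)/(8*w^6 - 48*w^5 + 84*w^4 - 16*w^3 - 42*w^2 - 12*w - 1)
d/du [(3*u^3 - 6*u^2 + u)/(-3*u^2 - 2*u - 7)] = (-9*u^4 - 12*u^3 - 48*u^2 + 84*u - 7)/(9*u^4 + 12*u^3 + 46*u^2 + 28*u + 49)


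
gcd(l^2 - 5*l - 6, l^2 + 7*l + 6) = l + 1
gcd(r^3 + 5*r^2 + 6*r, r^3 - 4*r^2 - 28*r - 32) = r + 2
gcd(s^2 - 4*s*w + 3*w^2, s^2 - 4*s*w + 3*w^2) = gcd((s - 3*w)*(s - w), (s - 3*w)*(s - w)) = s^2 - 4*s*w + 3*w^2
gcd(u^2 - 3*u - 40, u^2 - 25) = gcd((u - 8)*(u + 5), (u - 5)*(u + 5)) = u + 5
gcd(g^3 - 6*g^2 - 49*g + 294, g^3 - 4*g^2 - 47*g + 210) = g^2 + g - 42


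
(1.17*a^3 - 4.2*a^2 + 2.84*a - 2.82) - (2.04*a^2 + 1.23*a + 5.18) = 1.17*a^3 - 6.24*a^2 + 1.61*a - 8.0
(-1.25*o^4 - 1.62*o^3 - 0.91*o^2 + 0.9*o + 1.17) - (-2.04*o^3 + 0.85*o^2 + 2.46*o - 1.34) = -1.25*o^4 + 0.42*o^3 - 1.76*o^2 - 1.56*o + 2.51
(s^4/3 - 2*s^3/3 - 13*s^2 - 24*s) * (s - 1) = s^5/3 - s^4 - 37*s^3/3 - 11*s^2 + 24*s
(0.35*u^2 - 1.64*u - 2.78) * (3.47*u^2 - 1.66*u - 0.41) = 1.2145*u^4 - 6.2718*u^3 - 7.0677*u^2 + 5.2872*u + 1.1398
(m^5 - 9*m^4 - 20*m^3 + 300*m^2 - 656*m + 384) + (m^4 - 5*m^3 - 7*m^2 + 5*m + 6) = m^5 - 8*m^4 - 25*m^3 + 293*m^2 - 651*m + 390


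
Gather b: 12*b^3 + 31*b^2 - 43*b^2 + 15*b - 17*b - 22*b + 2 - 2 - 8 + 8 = 12*b^3 - 12*b^2 - 24*b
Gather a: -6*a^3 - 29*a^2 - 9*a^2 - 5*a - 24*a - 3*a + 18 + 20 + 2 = -6*a^3 - 38*a^2 - 32*a + 40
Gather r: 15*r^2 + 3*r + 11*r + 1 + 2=15*r^2 + 14*r + 3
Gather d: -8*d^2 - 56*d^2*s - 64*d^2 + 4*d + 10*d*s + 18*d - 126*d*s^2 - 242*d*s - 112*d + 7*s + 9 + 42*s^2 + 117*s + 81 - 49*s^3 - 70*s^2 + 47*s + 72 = d^2*(-56*s - 72) + d*(-126*s^2 - 232*s - 90) - 49*s^3 - 28*s^2 + 171*s + 162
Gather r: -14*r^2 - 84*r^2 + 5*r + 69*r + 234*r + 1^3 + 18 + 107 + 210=-98*r^2 + 308*r + 336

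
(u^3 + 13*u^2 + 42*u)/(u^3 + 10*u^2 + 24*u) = (u + 7)/(u + 4)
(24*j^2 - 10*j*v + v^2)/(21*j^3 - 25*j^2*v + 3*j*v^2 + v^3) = (24*j^2 - 10*j*v + v^2)/(21*j^3 - 25*j^2*v + 3*j*v^2 + v^3)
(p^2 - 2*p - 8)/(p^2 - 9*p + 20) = (p + 2)/(p - 5)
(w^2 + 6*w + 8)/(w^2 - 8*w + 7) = (w^2 + 6*w + 8)/(w^2 - 8*w + 7)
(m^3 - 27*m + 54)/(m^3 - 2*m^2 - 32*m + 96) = (m^2 - 6*m + 9)/(m^2 - 8*m + 16)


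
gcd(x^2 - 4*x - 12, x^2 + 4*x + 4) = x + 2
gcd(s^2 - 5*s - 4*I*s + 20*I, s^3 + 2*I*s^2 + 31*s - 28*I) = s - 4*I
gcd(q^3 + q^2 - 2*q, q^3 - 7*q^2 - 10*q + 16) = q^2 + q - 2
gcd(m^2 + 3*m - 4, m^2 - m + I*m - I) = m - 1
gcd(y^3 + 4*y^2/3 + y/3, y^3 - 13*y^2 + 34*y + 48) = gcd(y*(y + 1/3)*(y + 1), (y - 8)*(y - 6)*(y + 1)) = y + 1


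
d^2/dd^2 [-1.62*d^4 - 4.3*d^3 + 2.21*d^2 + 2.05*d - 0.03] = -19.44*d^2 - 25.8*d + 4.42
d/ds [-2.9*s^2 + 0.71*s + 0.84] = 0.71 - 5.8*s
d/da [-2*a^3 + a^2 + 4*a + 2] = -6*a^2 + 2*a + 4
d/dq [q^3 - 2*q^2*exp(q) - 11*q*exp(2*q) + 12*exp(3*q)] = -2*q^2*exp(q) + 3*q^2 - 22*q*exp(2*q) - 4*q*exp(q) + 36*exp(3*q) - 11*exp(2*q)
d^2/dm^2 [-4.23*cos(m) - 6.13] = 4.23*cos(m)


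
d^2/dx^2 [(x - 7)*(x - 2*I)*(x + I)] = 6*x - 14 - 2*I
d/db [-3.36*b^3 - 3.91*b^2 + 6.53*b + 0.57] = -10.08*b^2 - 7.82*b + 6.53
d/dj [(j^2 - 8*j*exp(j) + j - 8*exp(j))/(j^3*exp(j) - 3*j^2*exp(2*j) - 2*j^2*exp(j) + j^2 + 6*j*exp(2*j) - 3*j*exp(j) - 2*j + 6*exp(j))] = (-(j^2 - 8*j*exp(j) + j - 8*exp(j))*(j^3*exp(j) - 6*j^2*exp(2*j) + j^2*exp(j) + 6*j*exp(2*j) - 7*j*exp(j) + 2*j + 6*exp(2*j) + 3*exp(j) - 2) + (-8*j*exp(j) + 2*j - 16*exp(j) + 1)*(j^3*exp(j) - 3*j^2*exp(2*j) - 2*j^2*exp(j) + j^2 + 6*j*exp(2*j) - 3*j*exp(j) - 2*j + 6*exp(j)))/(j^3*exp(j) - 3*j^2*exp(2*j) - 2*j^2*exp(j) + j^2 + 6*j*exp(2*j) - 3*j*exp(j) - 2*j + 6*exp(j))^2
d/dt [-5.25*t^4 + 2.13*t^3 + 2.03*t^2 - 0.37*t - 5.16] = -21.0*t^3 + 6.39*t^2 + 4.06*t - 0.37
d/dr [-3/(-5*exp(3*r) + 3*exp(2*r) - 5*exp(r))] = 3*(-15*exp(2*r) + 6*exp(r) - 5)*exp(-r)/(5*exp(2*r) - 3*exp(r) + 5)^2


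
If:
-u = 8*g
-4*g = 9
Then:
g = -9/4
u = 18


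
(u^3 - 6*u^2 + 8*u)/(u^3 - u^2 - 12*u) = (u - 2)/(u + 3)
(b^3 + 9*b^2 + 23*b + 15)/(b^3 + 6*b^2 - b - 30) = (b + 1)/(b - 2)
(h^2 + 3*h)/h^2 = (h + 3)/h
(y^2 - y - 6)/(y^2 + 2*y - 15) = (y + 2)/(y + 5)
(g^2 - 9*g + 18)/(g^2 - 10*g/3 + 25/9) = 9*(g^2 - 9*g + 18)/(9*g^2 - 30*g + 25)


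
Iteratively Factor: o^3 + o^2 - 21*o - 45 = (o + 3)*(o^2 - 2*o - 15) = (o + 3)^2*(o - 5)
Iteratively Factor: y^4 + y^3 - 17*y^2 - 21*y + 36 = (y + 3)*(y^3 - 2*y^2 - 11*y + 12) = (y - 4)*(y + 3)*(y^2 + 2*y - 3) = (y - 4)*(y - 1)*(y + 3)*(y + 3)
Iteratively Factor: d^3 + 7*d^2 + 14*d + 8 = (d + 4)*(d^2 + 3*d + 2) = (d + 1)*(d + 4)*(d + 2)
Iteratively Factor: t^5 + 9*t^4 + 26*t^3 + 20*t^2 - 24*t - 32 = (t + 4)*(t^4 + 5*t^3 + 6*t^2 - 4*t - 8) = (t - 1)*(t + 4)*(t^3 + 6*t^2 + 12*t + 8) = (t - 1)*(t + 2)*(t + 4)*(t^2 + 4*t + 4) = (t - 1)*(t + 2)^2*(t + 4)*(t + 2)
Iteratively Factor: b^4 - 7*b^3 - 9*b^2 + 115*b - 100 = (b + 4)*(b^3 - 11*b^2 + 35*b - 25) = (b - 1)*(b + 4)*(b^2 - 10*b + 25) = (b - 5)*(b - 1)*(b + 4)*(b - 5)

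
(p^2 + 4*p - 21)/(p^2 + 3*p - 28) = (p - 3)/(p - 4)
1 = 1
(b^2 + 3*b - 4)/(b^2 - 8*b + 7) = (b + 4)/(b - 7)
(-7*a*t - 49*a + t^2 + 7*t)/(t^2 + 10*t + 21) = (-7*a + t)/(t + 3)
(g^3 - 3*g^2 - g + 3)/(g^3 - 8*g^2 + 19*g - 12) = (g + 1)/(g - 4)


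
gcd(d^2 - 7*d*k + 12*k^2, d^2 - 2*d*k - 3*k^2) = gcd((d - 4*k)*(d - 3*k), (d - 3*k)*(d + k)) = d - 3*k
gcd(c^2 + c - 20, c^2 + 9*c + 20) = c + 5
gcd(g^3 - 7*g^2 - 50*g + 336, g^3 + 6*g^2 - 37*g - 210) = g^2 + g - 42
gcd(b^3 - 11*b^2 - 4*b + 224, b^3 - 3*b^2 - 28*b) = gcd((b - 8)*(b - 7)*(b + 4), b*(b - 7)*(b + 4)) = b^2 - 3*b - 28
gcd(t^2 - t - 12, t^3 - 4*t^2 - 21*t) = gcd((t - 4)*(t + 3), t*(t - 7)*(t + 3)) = t + 3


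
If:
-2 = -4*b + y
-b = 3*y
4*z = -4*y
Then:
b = 6/13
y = -2/13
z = 2/13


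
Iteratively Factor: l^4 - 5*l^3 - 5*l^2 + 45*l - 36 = (l - 4)*(l^3 - l^2 - 9*l + 9) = (l - 4)*(l - 1)*(l^2 - 9) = (l - 4)*(l - 1)*(l + 3)*(l - 3)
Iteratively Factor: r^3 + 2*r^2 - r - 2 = (r + 1)*(r^2 + r - 2) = (r - 1)*(r + 1)*(r + 2)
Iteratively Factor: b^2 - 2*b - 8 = (b + 2)*(b - 4)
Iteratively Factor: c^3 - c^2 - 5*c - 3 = (c - 3)*(c^2 + 2*c + 1) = (c - 3)*(c + 1)*(c + 1)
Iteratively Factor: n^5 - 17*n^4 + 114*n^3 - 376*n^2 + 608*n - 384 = (n - 2)*(n^4 - 15*n^3 + 84*n^2 - 208*n + 192) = (n - 4)*(n - 2)*(n^3 - 11*n^2 + 40*n - 48) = (n - 4)^2*(n - 2)*(n^2 - 7*n + 12) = (n - 4)^3*(n - 2)*(n - 3)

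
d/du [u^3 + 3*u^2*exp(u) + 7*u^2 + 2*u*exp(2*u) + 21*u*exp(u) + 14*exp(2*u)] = 3*u^2*exp(u) + 3*u^2 + 4*u*exp(2*u) + 27*u*exp(u) + 14*u + 30*exp(2*u) + 21*exp(u)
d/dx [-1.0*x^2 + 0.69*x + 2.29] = 0.69 - 2.0*x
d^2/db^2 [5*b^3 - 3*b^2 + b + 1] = 30*b - 6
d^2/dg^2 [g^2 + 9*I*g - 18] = 2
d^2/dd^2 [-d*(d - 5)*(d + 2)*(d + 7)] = -12*d^2 - 24*d + 62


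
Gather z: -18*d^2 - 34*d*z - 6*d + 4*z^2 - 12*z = -18*d^2 - 6*d + 4*z^2 + z*(-34*d - 12)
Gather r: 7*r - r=6*r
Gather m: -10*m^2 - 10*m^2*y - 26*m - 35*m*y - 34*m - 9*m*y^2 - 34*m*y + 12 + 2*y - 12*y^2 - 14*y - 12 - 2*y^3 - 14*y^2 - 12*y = m^2*(-10*y - 10) + m*(-9*y^2 - 69*y - 60) - 2*y^3 - 26*y^2 - 24*y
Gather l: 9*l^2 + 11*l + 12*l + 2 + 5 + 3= 9*l^2 + 23*l + 10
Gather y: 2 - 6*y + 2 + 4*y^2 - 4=4*y^2 - 6*y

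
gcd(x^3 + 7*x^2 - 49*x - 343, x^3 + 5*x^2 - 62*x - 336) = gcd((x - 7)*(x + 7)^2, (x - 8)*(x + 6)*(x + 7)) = x + 7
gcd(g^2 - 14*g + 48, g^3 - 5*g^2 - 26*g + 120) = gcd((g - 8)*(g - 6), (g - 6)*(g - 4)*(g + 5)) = g - 6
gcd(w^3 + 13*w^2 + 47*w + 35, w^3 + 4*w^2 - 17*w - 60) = w + 5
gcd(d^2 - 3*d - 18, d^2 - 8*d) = 1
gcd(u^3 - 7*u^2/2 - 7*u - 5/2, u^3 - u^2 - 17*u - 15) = u^2 - 4*u - 5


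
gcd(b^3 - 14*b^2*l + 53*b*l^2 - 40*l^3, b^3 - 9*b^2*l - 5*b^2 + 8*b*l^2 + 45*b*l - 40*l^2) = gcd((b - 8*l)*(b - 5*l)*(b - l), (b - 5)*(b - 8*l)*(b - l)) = b^2 - 9*b*l + 8*l^2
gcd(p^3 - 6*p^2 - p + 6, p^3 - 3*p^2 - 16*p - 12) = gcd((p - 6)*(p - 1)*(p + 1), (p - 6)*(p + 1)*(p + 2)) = p^2 - 5*p - 6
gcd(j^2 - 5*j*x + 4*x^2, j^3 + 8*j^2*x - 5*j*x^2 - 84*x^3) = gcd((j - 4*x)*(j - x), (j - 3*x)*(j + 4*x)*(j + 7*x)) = 1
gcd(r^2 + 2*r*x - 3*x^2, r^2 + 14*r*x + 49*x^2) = 1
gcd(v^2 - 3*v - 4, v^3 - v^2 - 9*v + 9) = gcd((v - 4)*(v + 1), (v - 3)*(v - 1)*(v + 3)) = 1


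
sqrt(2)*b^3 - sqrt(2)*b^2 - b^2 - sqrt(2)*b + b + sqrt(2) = (b - 1)*(b - sqrt(2))*(sqrt(2)*b + 1)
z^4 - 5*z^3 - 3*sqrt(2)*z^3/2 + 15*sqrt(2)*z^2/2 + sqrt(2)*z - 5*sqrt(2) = (z - 5)*(z - sqrt(2))^2*(z + sqrt(2)/2)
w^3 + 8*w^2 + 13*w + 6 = (w + 1)^2*(w + 6)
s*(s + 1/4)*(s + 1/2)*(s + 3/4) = s^4 + 3*s^3/2 + 11*s^2/16 + 3*s/32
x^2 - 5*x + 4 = (x - 4)*(x - 1)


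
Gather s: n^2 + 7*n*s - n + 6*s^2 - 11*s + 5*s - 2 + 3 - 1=n^2 - n + 6*s^2 + s*(7*n - 6)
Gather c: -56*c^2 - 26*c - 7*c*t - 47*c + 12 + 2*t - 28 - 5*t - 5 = -56*c^2 + c*(-7*t - 73) - 3*t - 21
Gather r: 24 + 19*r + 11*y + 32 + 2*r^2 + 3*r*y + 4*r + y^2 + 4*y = 2*r^2 + r*(3*y + 23) + y^2 + 15*y + 56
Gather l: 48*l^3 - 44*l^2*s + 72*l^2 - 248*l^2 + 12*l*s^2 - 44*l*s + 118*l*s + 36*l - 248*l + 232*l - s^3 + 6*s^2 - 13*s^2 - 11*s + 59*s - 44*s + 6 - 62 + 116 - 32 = 48*l^3 + l^2*(-44*s - 176) + l*(12*s^2 + 74*s + 20) - s^3 - 7*s^2 + 4*s + 28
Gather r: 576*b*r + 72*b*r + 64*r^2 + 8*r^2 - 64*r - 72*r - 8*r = 72*r^2 + r*(648*b - 144)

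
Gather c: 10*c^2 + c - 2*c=10*c^2 - c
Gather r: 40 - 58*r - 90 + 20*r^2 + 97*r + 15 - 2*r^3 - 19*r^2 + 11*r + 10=-2*r^3 + r^2 + 50*r - 25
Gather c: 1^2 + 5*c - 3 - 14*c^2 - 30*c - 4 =-14*c^2 - 25*c - 6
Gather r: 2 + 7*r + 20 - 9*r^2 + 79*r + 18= -9*r^2 + 86*r + 40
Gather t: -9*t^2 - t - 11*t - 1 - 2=-9*t^2 - 12*t - 3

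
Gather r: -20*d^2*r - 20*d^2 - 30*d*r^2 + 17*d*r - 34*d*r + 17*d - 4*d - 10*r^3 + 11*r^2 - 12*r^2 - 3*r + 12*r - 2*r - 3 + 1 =-20*d^2 + 13*d - 10*r^3 + r^2*(-30*d - 1) + r*(-20*d^2 - 17*d + 7) - 2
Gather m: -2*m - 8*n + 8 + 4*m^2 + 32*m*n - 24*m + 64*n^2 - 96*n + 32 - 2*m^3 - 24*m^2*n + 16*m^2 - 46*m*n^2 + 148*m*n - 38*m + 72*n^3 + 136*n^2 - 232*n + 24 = -2*m^3 + m^2*(20 - 24*n) + m*(-46*n^2 + 180*n - 64) + 72*n^3 + 200*n^2 - 336*n + 64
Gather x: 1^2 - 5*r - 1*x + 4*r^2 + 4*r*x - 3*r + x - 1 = 4*r^2 + 4*r*x - 8*r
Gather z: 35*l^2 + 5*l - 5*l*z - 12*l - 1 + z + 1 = 35*l^2 - 7*l + z*(1 - 5*l)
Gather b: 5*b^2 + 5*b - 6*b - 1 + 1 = 5*b^2 - b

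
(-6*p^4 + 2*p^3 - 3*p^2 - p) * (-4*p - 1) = 24*p^5 - 2*p^4 + 10*p^3 + 7*p^2 + p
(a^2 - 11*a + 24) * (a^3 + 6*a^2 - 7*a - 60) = a^5 - 5*a^4 - 49*a^3 + 161*a^2 + 492*a - 1440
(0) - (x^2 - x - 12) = -x^2 + x + 12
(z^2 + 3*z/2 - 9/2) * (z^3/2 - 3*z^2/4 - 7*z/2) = z^5/2 - 55*z^3/8 - 15*z^2/8 + 63*z/4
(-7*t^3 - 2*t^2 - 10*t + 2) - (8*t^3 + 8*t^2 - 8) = -15*t^3 - 10*t^2 - 10*t + 10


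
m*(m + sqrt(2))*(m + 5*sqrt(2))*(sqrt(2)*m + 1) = sqrt(2)*m^4 + 13*m^3 + 16*sqrt(2)*m^2 + 10*m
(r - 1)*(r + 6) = r^2 + 5*r - 6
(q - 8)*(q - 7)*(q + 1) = q^3 - 14*q^2 + 41*q + 56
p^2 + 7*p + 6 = (p + 1)*(p + 6)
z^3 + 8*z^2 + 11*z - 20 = (z - 1)*(z + 4)*(z + 5)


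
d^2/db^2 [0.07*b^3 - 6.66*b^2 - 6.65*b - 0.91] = 0.42*b - 13.32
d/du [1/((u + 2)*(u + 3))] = (-2*u - 5)/(u^4 + 10*u^3 + 37*u^2 + 60*u + 36)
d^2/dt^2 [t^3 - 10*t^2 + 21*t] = 6*t - 20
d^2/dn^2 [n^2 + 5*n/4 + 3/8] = 2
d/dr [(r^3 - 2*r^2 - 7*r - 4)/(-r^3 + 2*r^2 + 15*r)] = 4*(4*r^3 - 7*r^2 + 4*r + 15)/(r^2*(r^4 - 4*r^3 - 26*r^2 + 60*r + 225))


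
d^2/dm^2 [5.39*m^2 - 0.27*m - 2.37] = 10.7800000000000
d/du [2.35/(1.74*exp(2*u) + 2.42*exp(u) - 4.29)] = (-8.178*exp(u) - 5.687)*exp(u)/(1.74*exp(2*u) + 2.42*exp(u) - 4.29)^2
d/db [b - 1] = 1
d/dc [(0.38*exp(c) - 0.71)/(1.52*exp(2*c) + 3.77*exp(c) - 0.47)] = (-0.5776*exp(2*c) + 2.1584*exp(c) + 2.4981)*exp(c)/(2.3104*exp(4*c) + 11.4608*exp(3*c) + 12.7841*exp(2*c) - 3.5438*exp(c) + 0.2209)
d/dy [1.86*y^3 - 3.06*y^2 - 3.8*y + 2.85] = 5.58*y^2 - 6.12*y - 3.8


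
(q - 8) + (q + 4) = 2*q - 4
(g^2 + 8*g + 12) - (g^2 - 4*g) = 12*g + 12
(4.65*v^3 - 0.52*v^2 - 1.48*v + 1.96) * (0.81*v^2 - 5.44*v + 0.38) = 3.7665*v^5 - 25.7172*v^4 + 3.397*v^3 + 9.4412*v^2 - 11.2248*v + 0.7448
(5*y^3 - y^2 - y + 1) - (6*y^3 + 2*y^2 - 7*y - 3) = -y^3 - 3*y^2 + 6*y + 4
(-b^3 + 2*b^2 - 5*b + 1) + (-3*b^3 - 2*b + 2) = -4*b^3 + 2*b^2 - 7*b + 3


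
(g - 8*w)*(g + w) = g^2 - 7*g*w - 8*w^2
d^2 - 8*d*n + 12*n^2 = (d - 6*n)*(d - 2*n)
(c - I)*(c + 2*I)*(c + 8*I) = c^3 + 9*I*c^2 - 6*c + 16*I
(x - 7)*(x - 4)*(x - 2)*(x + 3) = x^4 - 10*x^3 + 11*x^2 + 94*x - 168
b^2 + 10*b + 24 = (b + 4)*(b + 6)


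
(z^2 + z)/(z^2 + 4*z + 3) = z/(z + 3)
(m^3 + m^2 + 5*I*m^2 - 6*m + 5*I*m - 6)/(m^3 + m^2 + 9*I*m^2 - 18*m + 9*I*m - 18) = (m + 2*I)/(m + 6*I)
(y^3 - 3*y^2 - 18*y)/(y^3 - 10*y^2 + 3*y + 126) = y/(y - 7)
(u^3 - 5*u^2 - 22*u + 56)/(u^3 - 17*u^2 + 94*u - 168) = (u^2 + 2*u - 8)/(u^2 - 10*u + 24)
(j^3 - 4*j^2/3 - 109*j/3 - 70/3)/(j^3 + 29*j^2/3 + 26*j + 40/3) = (j - 7)/(j + 4)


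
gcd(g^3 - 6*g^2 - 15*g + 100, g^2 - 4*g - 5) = g - 5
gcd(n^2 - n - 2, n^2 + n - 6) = n - 2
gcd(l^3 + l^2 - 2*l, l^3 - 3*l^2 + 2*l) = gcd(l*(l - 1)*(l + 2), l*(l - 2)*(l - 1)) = l^2 - l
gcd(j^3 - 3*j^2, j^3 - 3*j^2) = j^3 - 3*j^2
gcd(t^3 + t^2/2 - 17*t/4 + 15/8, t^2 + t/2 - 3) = t - 3/2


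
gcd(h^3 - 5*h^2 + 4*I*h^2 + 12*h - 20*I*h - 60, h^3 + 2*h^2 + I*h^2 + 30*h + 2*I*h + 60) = h + 6*I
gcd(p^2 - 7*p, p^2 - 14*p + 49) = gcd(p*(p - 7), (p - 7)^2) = p - 7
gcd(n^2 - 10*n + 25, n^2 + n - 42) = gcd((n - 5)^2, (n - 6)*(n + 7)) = 1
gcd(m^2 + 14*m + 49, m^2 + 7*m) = m + 7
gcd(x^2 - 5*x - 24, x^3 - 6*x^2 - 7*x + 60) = x + 3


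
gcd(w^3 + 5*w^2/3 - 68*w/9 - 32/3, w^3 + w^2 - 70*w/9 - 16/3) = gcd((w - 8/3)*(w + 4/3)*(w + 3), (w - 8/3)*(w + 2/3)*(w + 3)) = w^2 + w/3 - 8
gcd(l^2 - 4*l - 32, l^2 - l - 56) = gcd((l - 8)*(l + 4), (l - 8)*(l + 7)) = l - 8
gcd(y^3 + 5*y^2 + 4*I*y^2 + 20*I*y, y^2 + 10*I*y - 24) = y + 4*I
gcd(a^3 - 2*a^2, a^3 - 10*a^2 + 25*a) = a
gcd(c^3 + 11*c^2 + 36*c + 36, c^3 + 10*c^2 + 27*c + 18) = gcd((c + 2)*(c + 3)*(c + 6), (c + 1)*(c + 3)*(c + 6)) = c^2 + 9*c + 18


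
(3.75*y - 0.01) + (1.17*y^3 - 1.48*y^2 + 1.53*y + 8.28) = 1.17*y^3 - 1.48*y^2 + 5.28*y + 8.27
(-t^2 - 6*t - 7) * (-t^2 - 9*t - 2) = t^4 + 15*t^3 + 63*t^2 + 75*t + 14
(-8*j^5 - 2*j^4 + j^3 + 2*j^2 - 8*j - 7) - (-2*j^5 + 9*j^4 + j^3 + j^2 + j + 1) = -6*j^5 - 11*j^4 + j^2 - 9*j - 8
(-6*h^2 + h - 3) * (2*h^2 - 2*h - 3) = -12*h^4 + 14*h^3 + 10*h^2 + 3*h + 9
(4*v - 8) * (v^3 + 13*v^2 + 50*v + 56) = 4*v^4 + 44*v^3 + 96*v^2 - 176*v - 448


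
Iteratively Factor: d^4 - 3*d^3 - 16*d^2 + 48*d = (d - 4)*(d^3 + d^2 - 12*d) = (d - 4)*(d - 3)*(d^2 + 4*d) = (d - 4)*(d - 3)*(d + 4)*(d)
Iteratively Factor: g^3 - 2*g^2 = (g - 2)*(g^2) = g*(g - 2)*(g)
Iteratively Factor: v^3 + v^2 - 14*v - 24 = (v + 2)*(v^2 - v - 12) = (v + 2)*(v + 3)*(v - 4)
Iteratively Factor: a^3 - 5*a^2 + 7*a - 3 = (a - 3)*(a^2 - 2*a + 1) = (a - 3)*(a - 1)*(a - 1)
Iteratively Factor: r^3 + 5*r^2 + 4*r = (r + 1)*(r^2 + 4*r) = (r + 1)*(r + 4)*(r)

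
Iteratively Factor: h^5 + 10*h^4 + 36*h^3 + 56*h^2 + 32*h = (h + 2)*(h^4 + 8*h^3 + 20*h^2 + 16*h) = (h + 2)^2*(h^3 + 6*h^2 + 8*h) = (h + 2)^2*(h + 4)*(h^2 + 2*h) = (h + 2)^3*(h + 4)*(h)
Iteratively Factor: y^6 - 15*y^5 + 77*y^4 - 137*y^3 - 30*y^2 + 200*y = (y - 5)*(y^5 - 10*y^4 + 27*y^3 - 2*y^2 - 40*y) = (y - 5)*(y - 4)*(y^4 - 6*y^3 + 3*y^2 + 10*y) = y*(y - 5)*(y - 4)*(y^3 - 6*y^2 + 3*y + 10) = y*(y - 5)*(y - 4)*(y + 1)*(y^2 - 7*y + 10) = y*(y - 5)^2*(y - 4)*(y + 1)*(y - 2)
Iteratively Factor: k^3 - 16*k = (k)*(k^2 - 16) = k*(k + 4)*(k - 4)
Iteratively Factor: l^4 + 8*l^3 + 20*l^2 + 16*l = (l)*(l^3 + 8*l^2 + 20*l + 16) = l*(l + 4)*(l^2 + 4*l + 4) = l*(l + 2)*(l + 4)*(l + 2)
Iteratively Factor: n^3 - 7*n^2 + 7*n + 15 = (n + 1)*(n^2 - 8*n + 15) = (n - 3)*(n + 1)*(n - 5)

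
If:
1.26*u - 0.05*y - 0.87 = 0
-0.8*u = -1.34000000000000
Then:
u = 1.68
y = 24.81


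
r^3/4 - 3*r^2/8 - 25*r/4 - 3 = (r/4 + 1)*(r - 6)*(r + 1/2)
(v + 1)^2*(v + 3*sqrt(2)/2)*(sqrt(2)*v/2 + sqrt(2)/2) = sqrt(2)*v^4/2 + 3*v^3/2 + 3*sqrt(2)*v^3/2 + 3*sqrt(2)*v^2/2 + 9*v^2/2 + sqrt(2)*v/2 + 9*v/2 + 3/2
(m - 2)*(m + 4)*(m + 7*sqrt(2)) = m^3 + 2*m^2 + 7*sqrt(2)*m^2 - 8*m + 14*sqrt(2)*m - 56*sqrt(2)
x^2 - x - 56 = (x - 8)*(x + 7)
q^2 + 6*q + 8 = (q + 2)*(q + 4)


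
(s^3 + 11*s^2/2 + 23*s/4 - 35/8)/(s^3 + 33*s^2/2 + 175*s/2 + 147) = (s^2 + 2*s - 5/4)/(s^2 + 13*s + 42)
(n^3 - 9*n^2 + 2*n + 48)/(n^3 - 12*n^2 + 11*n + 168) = (n^2 - n - 6)/(n^2 - 4*n - 21)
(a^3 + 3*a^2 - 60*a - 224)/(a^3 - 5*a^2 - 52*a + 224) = (a + 4)/(a - 4)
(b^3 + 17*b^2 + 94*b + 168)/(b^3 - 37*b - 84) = (b^2 + 13*b + 42)/(b^2 - 4*b - 21)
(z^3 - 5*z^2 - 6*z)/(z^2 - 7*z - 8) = z*(z - 6)/(z - 8)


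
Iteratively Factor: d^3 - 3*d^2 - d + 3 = (d - 3)*(d^2 - 1) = (d - 3)*(d - 1)*(d + 1)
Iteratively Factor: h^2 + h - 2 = (h + 2)*(h - 1)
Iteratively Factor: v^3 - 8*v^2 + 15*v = (v - 5)*(v^2 - 3*v) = v*(v - 5)*(v - 3)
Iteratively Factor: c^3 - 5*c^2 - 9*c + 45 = (c - 5)*(c^2 - 9) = (c - 5)*(c + 3)*(c - 3)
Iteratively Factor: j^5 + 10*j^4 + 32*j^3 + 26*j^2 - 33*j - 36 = (j - 1)*(j^4 + 11*j^3 + 43*j^2 + 69*j + 36) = (j - 1)*(j + 1)*(j^3 + 10*j^2 + 33*j + 36) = (j - 1)*(j + 1)*(j + 3)*(j^2 + 7*j + 12) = (j - 1)*(j + 1)*(j + 3)*(j + 4)*(j + 3)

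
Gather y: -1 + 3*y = 3*y - 1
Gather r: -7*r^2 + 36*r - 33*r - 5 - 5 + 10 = -7*r^2 + 3*r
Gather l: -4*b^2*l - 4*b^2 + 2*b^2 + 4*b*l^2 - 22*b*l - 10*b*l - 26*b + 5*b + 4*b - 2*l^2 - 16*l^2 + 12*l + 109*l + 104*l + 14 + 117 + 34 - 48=-2*b^2 - 17*b + l^2*(4*b - 18) + l*(-4*b^2 - 32*b + 225) + 117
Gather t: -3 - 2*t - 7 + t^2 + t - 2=t^2 - t - 12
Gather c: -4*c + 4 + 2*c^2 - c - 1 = 2*c^2 - 5*c + 3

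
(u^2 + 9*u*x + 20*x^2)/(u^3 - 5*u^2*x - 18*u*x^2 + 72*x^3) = (u + 5*x)/(u^2 - 9*u*x + 18*x^2)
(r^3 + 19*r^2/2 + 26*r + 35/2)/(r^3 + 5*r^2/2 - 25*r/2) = (2*r^2 + 9*r + 7)/(r*(2*r - 5))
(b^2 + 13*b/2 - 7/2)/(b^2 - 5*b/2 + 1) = (b + 7)/(b - 2)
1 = 1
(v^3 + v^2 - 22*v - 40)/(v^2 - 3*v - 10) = v + 4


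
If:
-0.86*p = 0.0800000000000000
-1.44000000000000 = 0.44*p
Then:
No Solution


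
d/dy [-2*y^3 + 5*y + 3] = 5 - 6*y^2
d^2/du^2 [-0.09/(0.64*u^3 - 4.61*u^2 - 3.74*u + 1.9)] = ((0.3456*u - 0.8298)*(0.64*u^3 - 4.61*u^2 - 3.74*u + 1.9) - 0.09*(-3.84*u^2 + 18.44*u + 7.48)*(-1.92*u^2 + 9.22*u + 3.74))/(0.64*u^3 - 4.61*u^2 - 3.74*u + 1.9)^3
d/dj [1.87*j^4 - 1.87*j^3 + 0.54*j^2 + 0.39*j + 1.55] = 7.48*j^3 - 5.61*j^2 + 1.08*j + 0.39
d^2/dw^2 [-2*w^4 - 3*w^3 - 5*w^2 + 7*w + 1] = -24*w^2 - 18*w - 10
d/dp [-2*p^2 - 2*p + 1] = -4*p - 2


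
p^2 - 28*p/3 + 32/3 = (p - 8)*(p - 4/3)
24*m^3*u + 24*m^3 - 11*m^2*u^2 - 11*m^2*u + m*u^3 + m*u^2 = (-8*m + u)*(-3*m + u)*(m*u + m)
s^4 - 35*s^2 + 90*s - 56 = (s - 4)*(s - 2)*(s - 1)*(s + 7)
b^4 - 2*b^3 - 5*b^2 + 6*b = b*(b - 3)*(b - 1)*(b + 2)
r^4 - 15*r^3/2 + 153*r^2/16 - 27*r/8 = r*(r - 6)*(r - 3/4)^2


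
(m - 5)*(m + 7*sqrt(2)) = m^2 - 5*m + 7*sqrt(2)*m - 35*sqrt(2)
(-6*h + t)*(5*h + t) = -30*h^2 - h*t + t^2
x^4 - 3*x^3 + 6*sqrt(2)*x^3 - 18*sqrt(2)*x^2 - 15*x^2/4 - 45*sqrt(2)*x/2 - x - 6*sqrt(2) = (x - 4)*(x + 1/2)^2*(x + 6*sqrt(2))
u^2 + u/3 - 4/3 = (u - 1)*(u + 4/3)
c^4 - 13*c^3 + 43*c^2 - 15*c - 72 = (c - 8)*(c - 3)^2*(c + 1)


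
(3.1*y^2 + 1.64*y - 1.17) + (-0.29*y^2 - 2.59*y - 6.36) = 2.81*y^2 - 0.95*y - 7.53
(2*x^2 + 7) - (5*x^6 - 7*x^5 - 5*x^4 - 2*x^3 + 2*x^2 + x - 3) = -5*x^6 + 7*x^5 + 5*x^4 + 2*x^3 - x + 10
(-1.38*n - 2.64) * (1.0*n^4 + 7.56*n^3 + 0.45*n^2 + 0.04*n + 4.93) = -1.38*n^5 - 13.0728*n^4 - 20.5794*n^3 - 1.2432*n^2 - 6.909*n - 13.0152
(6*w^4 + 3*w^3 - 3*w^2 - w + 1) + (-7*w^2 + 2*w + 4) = 6*w^4 + 3*w^3 - 10*w^2 + w + 5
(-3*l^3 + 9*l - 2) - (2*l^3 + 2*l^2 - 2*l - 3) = -5*l^3 - 2*l^2 + 11*l + 1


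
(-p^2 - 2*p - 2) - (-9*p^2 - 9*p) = 8*p^2 + 7*p - 2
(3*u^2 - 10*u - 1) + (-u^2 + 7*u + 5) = 2*u^2 - 3*u + 4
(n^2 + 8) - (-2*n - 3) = n^2 + 2*n + 11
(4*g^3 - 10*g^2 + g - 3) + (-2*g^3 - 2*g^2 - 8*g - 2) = 2*g^3 - 12*g^2 - 7*g - 5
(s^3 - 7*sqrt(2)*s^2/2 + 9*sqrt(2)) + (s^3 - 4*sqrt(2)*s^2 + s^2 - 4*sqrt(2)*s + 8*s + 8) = 2*s^3 - 15*sqrt(2)*s^2/2 + s^2 - 4*sqrt(2)*s + 8*s + 8 + 9*sqrt(2)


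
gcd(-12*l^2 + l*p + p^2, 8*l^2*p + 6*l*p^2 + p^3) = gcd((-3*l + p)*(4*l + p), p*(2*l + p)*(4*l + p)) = 4*l + p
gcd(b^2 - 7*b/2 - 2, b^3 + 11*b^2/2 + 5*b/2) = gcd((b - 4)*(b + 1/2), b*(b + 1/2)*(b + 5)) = b + 1/2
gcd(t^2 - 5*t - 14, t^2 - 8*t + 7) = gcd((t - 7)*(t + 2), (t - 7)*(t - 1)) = t - 7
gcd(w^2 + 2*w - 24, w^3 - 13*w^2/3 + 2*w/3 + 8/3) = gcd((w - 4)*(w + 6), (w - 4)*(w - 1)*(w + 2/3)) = w - 4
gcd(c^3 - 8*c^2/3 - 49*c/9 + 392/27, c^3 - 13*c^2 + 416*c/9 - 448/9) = c^2 - 5*c + 56/9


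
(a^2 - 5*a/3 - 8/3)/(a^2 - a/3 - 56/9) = 3*(a + 1)/(3*a + 7)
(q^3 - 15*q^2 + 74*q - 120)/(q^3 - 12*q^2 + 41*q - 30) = (q - 4)/(q - 1)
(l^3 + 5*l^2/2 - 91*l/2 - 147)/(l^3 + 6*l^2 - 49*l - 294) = (l + 7/2)/(l + 7)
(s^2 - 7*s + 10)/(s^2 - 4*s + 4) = (s - 5)/(s - 2)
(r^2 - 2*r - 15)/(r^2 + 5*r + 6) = (r - 5)/(r + 2)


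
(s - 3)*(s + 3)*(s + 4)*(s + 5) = s^4 + 9*s^3 + 11*s^2 - 81*s - 180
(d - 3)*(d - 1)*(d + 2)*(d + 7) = d^4 + 5*d^3 - 19*d^2 - 29*d + 42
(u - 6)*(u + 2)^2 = u^3 - 2*u^2 - 20*u - 24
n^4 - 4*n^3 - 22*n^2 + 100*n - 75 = (n - 5)*(n - 3)*(n - 1)*(n + 5)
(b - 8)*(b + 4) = b^2 - 4*b - 32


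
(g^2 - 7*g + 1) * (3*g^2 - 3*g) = 3*g^4 - 24*g^3 + 24*g^2 - 3*g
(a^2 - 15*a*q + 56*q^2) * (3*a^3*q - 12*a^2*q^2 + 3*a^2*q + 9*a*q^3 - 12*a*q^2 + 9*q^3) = 3*a^5*q - 57*a^4*q^2 + 3*a^4*q + 357*a^3*q^3 - 57*a^3*q^2 - 807*a^2*q^4 + 357*a^2*q^3 + 504*a*q^5 - 807*a*q^4 + 504*q^5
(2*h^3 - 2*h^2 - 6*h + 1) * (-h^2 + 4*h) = -2*h^5 + 10*h^4 - 2*h^3 - 25*h^2 + 4*h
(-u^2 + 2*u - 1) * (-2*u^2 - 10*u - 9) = 2*u^4 + 6*u^3 - 9*u^2 - 8*u + 9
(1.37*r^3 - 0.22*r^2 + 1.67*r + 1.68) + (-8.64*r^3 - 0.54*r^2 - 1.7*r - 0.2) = -7.27*r^3 - 0.76*r^2 - 0.03*r + 1.48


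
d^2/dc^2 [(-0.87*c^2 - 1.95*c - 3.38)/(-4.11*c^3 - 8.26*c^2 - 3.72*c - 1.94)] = (29.392254*c^6 + 197.63757*c^5 + 1002.532572*c^4 + 1891.818708*c^3 + 1423.495776*c^2 + 273.961584*c - 36.3742159999999)/(69.426531*c^9 + 418.586238*c^8 + 1029.762144*c^7 + 1419.60475*c^6 + 1327.209192*c^5 + 917.966472*c^4 + 455.548644*c^3 + 173.801496*c^2 + 42.001776*c + 7.301384)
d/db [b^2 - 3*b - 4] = 2*b - 3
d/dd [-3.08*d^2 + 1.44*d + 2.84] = 1.44 - 6.16*d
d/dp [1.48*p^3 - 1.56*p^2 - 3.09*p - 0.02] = 4.44*p^2 - 3.12*p - 3.09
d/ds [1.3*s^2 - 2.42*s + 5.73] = 2.6*s - 2.42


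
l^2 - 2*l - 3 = (l - 3)*(l + 1)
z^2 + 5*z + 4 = (z + 1)*(z + 4)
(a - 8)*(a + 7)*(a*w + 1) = a^3*w - a^2*w + a^2 - 56*a*w - a - 56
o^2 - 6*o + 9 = (o - 3)^2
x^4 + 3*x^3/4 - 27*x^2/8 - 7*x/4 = x*(x - 7/4)*(x + 1/2)*(x + 2)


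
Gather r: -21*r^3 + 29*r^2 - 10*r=-21*r^3 + 29*r^2 - 10*r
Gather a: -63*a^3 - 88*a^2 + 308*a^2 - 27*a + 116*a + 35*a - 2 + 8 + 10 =-63*a^3 + 220*a^2 + 124*a + 16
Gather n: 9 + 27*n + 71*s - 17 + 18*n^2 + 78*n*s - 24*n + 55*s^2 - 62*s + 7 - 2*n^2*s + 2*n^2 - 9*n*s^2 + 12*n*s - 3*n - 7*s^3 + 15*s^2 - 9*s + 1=n^2*(20 - 2*s) + n*(-9*s^2 + 90*s) - 7*s^3 + 70*s^2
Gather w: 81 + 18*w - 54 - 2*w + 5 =16*w + 32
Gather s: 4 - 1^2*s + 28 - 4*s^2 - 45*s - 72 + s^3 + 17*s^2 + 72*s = s^3 + 13*s^2 + 26*s - 40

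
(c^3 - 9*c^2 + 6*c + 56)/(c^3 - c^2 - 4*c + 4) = (c^2 - 11*c + 28)/(c^2 - 3*c + 2)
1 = 1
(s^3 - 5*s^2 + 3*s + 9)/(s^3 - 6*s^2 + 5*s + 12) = (s - 3)/(s - 4)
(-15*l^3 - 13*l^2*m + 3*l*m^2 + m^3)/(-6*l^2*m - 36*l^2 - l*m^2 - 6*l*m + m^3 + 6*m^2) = (5*l^2 + 6*l*m + m^2)/(2*l*m + 12*l + m^2 + 6*m)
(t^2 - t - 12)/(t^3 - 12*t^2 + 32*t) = (t + 3)/(t*(t - 8))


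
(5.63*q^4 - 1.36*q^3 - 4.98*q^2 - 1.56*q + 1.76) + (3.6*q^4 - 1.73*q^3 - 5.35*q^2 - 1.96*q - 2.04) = 9.23*q^4 - 3.09*q^3 - 10.33*q^2 - 3.52*q - 0.28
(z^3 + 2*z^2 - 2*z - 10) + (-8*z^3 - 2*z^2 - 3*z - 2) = -7*z^3 - 5*z - 12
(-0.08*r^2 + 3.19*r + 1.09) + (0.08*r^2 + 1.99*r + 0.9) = 5.18*r + 1.99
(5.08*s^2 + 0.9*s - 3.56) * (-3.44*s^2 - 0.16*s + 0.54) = -17.4752*s^4 - 3.9088*s^3 + 14.8456*s^2 + 1.0556*s - 1.9224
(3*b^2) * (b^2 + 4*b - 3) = 3*b^4 + 12*b^3 - 9*b^2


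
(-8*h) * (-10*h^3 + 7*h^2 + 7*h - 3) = 80*h^4 - 56*h^3 - 56*h^2 + 24*h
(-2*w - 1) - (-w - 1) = -w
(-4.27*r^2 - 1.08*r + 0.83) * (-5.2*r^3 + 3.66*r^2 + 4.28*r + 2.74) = 22.204*r^5 - 10.0122*r^4 - 26.5444*r^3 - 13.2844*r^2 + 0.5932*r + 2.2742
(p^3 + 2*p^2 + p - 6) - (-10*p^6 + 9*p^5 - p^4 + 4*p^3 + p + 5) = 10*p^6 - 9*p^5 + p^4 - 3*p^3 + 2*p^2 - 11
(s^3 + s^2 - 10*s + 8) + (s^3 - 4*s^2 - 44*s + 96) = 2*s^3 - 3*s^2 - 54*s + 104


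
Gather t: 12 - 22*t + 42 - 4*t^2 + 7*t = -4*t^2 - 15*t + 54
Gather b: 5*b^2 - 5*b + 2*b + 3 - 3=5*b^2 - 3*b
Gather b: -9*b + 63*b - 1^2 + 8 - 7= 54*b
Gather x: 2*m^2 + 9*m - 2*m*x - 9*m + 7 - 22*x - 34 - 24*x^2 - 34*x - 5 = 2*m^2 - 24*x^2 + x*(-2*m - 56) - 32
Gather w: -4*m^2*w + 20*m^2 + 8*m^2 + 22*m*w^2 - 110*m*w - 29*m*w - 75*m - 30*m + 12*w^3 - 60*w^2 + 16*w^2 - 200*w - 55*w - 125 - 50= 28*m^2 - 105*m + 12*w^3 + w^2*(22*m - 44) + w*(-4*m^2 - 139*m - 255) - 175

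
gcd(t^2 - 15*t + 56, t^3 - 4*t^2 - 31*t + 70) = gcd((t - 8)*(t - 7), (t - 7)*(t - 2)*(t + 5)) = t - 7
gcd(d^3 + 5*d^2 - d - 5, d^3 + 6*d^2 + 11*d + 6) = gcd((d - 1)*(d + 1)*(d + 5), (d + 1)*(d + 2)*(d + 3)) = d + 1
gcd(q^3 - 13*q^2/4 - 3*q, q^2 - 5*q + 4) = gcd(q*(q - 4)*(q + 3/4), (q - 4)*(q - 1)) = q - 4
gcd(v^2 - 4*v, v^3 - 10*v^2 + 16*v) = v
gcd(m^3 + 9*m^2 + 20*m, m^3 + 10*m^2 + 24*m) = m^2 + 4*m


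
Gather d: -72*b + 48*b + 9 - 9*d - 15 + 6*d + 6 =-24*b - 3*d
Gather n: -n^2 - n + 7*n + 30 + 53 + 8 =-n^2 + 6*n + 91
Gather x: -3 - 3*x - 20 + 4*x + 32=x + 9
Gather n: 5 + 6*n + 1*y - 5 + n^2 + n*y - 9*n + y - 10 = n^2 + n*(y - 3) + 2*y - 10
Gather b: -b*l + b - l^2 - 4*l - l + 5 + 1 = b*(1 - l) - l^2 - 5*l + 6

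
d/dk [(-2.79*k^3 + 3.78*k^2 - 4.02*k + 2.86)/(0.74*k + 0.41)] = (-4.1292*k^3 - 0.634500000000001*k^2 + 3.0996*k - 3.7646)/(0.5476*k^2 + 0.6068*k + 0.1681)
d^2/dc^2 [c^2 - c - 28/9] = 2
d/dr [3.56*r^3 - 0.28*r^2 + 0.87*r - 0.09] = 10.68*r^2 - 0.56*r + 0.87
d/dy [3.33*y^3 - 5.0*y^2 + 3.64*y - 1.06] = 9.99*y^2 - 10.0*y + 3.64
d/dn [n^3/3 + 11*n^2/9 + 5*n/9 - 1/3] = n^2 + 22*n/9 + 5/9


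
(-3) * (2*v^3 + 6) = -6*v^3 - 18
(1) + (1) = 2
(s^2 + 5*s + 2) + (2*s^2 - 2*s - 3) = 3*s^2 + 3*s - 1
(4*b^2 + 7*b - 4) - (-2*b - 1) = 4*b^2 + 9*b - 3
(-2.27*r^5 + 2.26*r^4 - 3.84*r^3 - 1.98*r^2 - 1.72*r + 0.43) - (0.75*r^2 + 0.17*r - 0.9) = -2.27*r^5 + 2.26*r^4 - 3.84*r^3 - 2.73*r^2 - 1.89*r + 1.33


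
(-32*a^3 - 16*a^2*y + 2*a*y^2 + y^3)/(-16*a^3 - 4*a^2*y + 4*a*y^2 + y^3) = (-4*a + y)/(-2*a + y)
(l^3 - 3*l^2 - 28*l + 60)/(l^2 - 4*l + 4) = (l^2 - l - 30)/(l - 2)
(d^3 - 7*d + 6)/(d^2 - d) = d + 1 - 6/d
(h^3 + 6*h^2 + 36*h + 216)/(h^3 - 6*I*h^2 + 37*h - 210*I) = (h^2 + 6*h*(1 - I) - 36*I)/(h^2 - 12*I*h - 35)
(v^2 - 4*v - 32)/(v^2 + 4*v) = (v - 8)/v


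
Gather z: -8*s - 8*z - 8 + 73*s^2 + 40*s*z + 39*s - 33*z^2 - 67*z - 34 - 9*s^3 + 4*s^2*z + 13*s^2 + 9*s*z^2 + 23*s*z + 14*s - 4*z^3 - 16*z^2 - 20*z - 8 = -9*s^3 + 86*s^2 + 45*s - 4*z^3 + z^2*(9*s - 49) + z*(4*s^2 + 63*s - 95) - 50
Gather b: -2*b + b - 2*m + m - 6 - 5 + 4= -b - m - 7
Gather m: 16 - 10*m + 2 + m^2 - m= m^2 - 11*m + 18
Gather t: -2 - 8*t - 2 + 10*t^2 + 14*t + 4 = 10*t^2 + 6*t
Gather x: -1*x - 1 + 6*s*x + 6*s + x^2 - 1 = 6*s + x^2 + x*(6*s - 1) - 2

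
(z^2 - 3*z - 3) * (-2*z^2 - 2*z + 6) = -2*z^4 + 4*z^3 + 18*z^2 - 12*z - 18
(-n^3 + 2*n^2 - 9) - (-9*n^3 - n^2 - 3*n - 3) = 8*n^3 + 3*n^2 + 3*n - 6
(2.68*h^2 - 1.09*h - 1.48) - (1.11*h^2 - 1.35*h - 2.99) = 1.57*h^2 + 0.26*h + 1.51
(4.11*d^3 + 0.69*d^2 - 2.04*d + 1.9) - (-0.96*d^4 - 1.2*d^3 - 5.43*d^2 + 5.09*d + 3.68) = 0.96*d^4 + 5.31*d^3 + 6.12*d^2 - 7.13*d - 1.78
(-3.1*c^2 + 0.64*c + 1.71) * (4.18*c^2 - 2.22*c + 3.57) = -12.958*c^4 + 9.5572*c^3 - 5.34*c^2 - 1.5114*c + 6.1047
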